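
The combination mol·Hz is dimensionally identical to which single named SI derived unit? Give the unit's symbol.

Hz = s⁻¹.
Combining: mol·Hz = mol · s⁻¹ = s⁻¹·mol.
s⁻¹·mol is the base-SI form of the katal.

kat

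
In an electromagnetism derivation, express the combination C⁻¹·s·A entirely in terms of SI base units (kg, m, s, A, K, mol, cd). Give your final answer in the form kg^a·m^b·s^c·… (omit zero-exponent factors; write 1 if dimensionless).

C = s·A.
So C⁻¹ = s⁻¹·A⁻¹.
Combining: C⁻¹·s·A = (s⁻¹·A⁻¹) · s · A = 1.

1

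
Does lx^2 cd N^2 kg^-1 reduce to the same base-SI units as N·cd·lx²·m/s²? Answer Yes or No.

Left side:
  lx = lm/m² (illuminance = luminous flux per area),
      = m⁻²·cd.
  So lx² = m⁻⁴·cd².
  N = kg·m/s² = kg·m·s⁻² (force = mass × acceleration).
  So N² = kg²·m²·s⁻⁴.
  Combining: lx²·cd·N²·kg⁻¹ = (m⁻⁴·cd²) · cd · (kg²·m²·s⁻⁴) · kg⁻¹ = kg·m⁻²·s⁻⁴·cd³.
Right side:
  N = kg·m·s⁻².
  lx = m⁻²·cd.
  So lx² = m⁻⁴·cd².
  Combining: N·cd·lx²·s⁻²·m = (kg·m·s⁻²) · cd · (m⁻⁴·cd²) · s⁻² · m = kg·m⁻²·s⁻⁴·cd³.
Both reduce to kg·m⁻²·s⁻⁴·cd³.

Yes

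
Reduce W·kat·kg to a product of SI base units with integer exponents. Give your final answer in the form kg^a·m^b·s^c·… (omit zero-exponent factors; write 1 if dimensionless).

kg²·m²·s⁻⁴·mol

W = J/s (power = energy per time),
    = kg·m²·s⁻³.
kat = mol/s = s⁻¹·mol (catalytic activity).
Combining: W·kat·kg = (kg·m²·s⁻³) · (s⁻¹·mol) · kg = kg²·m²·s⁻⁴·mol.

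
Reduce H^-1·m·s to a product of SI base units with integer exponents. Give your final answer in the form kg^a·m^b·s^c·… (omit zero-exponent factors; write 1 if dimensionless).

kg⁻¹·m⁻¹·s³·A²

H = Wb/A (inductance = flux per current),
    = kg·m²·s⁻²·A⁻².
So H⁻¹ = kg⁻¹·m⁻²·s²·A².
Combining: H⁻¹·m·s = (kg⁻¹·m⁻²·s²·A²) · m · s = kg⁻¹·m⁻¹·s³·A².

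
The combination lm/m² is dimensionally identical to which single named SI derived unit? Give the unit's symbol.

lx

lm = cd.
Combining: m⁻²·lm = m⁻² · cd = m⁻²·cd.
m⁻²·cd is the base-SI form of the lux.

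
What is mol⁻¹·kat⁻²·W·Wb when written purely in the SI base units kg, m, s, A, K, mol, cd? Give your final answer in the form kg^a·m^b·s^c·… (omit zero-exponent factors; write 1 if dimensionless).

kat = s⁻¹·mol.
So kat⁻² = s²·mol⁻².
W = kg·m²·s⁻³.
Wb = kg·m²·s⁻²·A⁻¹.
Combining: mol⁻¹·kat⁻²·W·Wb = mol⁻¹ · (s²·mol⁻²) · (kg·m²·s⁻³) · (kg·m²·s⁻²·A⁻¹) = kg²·m⁴·s⁻³·A⁻¹·mol⁻³.

kg²·m⁴·s⁻³·A⁻¹·mol⁻³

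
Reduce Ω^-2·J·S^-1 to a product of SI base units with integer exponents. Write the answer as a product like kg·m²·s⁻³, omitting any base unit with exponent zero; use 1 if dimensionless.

s·A²

Ω = V/A (resistance = voltage per current),
    = kg·m²·s⁻³·A⁻².
So Ω⁻² = kg⁻²·m⁻⁴·s⁶·A⁴.
J = N·m (work = force × distance),
    = kg·m²·s⁻².
S = 1/Ω (conductance is reciprocal resistance),
    = kg⁻¹·m⁻²·s³·A².
So S⁻¹ = kg·m²·s⁻³·A⁻².
Combining: Ω⁻²·J·S⁻¹ = (kg⁻²·m⁻⁴·s⁶·A⁴) · (kg·m²·s⁻²) · (kg·m²·s⁻³·A⁻²) = s·A².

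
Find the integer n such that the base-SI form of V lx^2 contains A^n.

-1

V = kg·m²·s⁻³·A⁻¹.
lx = m⁻²·cd.
So lx² = m⁻⁴·cd².
Combining: V·lx² = (kg·m²·s⁻³·A⁻¹) · (m⁻⁴·cd²) = kg·m⁻²·s⁻³·A⁻¹·cd².
The exponent of A is -1.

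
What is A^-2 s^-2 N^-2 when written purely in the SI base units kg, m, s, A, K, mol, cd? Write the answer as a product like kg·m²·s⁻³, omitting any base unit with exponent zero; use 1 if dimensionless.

kg⁻²·m⁻²·s²·A⁻²

N = kg·m·s⁻².
So N⁻² = kg⁻²·m⁻²·s⁴.
Combining: A⁻²·s⁻²·N⁻² = A⁻² · s⁻² · (kg⁻²·m⁻²·s⁴) = kg⁻²·m⁻²·s²·A⁻².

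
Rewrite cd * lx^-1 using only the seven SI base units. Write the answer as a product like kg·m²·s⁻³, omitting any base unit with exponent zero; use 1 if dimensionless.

m²

lx = m⁻²·cd.
So lx⁻¹ = m²·cd⁻¹.
Combining: cd·lx⁻¹ = cd · (m²·cd⁻¹) = m².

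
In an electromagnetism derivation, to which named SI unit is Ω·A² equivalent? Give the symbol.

W

Ω = V/A (resistance = voltage per current),
    = kg·m²·s⁻³·A⁻².
Combining: Ω·A² = (kg·m²·s⁻³·A⁻²) · A² = kg·m²·s⁻³.
kg·m²·s⁻³ is the base-SI form of the watt.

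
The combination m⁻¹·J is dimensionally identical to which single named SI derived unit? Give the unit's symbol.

J = N·m (work = force × distance),
    = kg·m²·s⁻².
Combining: m⁻¹·J = m⁻¹ · (kg·m²·s⁻²) = kg·m·s⁻².
kg·m·s⁻² is the base-SI form of the newton.

N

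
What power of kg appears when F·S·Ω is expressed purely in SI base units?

-1

F = kg⁻¹·m⁻²·s⁴·A².
S = kg⁻¹·m⁻²·s³·A².
Ω = kg·m²·s⁻³·A⁻².
Combining: F·S·Ω = (kg⁻¹·m⁻²·s⁴·A²) · (kg⁻¹·m⁻²·s³·A²) · (kg·m²·s⁻³·A⁻²) = kg⁻¹·m⁻²·s⁴·A².
The exponent of kg is -1.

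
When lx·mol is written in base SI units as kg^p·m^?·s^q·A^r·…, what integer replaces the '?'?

-2

lx = lm/m² (illuminance = luminous flux per area),
    = m⁻²·cd.
Combining: lx·mol = (m⁻²·cd) · mol = m⁻²·mol·cd.
The exponent of m is -2.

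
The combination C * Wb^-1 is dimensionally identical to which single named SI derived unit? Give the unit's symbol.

C = A·s = s·A (charge = current × time).
Wb = V·s (flux: a volt is a weber per second),
    = kg·m²·s⁻²·A⁻¹.
So Wb⁻¹ = kg⁻¹·m⁻²·s²·A.
Combining: C·Wb⁻¹ = (s·A) · (kg⁻¹·m⁻²·s²·A) = kg⁻¹·m⁻²·s³·A².
kg⁻¹·m⁻²·s³·A² is the base-SI form of the siemens.

S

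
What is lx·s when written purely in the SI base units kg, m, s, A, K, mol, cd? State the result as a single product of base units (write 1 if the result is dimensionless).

m⁻²·s·cd

lx = m⁻²·cd.
Combining: lx·s = (m⁻²·cd) · s = m⁻²·s·cd.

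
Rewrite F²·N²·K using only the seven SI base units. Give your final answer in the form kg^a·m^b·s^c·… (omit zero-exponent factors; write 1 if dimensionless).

m⁻²·s⁴·A⁴·K

F = kg⁻¹·m⁻²·s⁴·A².
So F² = kg⁻²·m⁻⁴·s⁸·A⁴.
N = kg·m·s⁻².
So N² = kg²·m²·s⁻⁴.
Combining: F²·N²·K = (kg⁻²·m⁻⁴·s⁸·A⁴) · (kg²·m²·s⁻⁴) · K = m⁻²·s⁴·A⁴·K.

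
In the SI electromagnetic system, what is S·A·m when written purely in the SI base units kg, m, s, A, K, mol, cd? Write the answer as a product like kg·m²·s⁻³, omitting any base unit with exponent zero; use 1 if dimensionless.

S = kg⁻¹·m⁻²·s³·A².
Combining: S·A·m = (kg⁻¹·m⁻²·s³·A²) · A · m = kg⁻¹·m⁻¹·s³·A³.

kg⁻¹·m⁻¹·s³·A³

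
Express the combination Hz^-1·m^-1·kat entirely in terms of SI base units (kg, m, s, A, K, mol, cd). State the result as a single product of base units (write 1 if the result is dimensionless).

Hz = 1/s = s⁻¹ (frequency is cycles per second).
So Hz⁻¹ = s.
kat = mol/s = s⁻¹·mol (catalytic activity).
Combining: Hz⁻¹·m⁻¹·kat = s · m⁻¹ · (s⁻¹·mol) = m⁻¹·mol.

m⁻¹·mol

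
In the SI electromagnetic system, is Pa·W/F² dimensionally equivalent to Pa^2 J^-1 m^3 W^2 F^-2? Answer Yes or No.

No

Left side:
  Pa = kg·m⁻¹·s⁻².
  W = kg·m²·s⁻³.
  F = kg⁻¹·m⁻²·s⁴·A².
  So F⁻² = kg²·m⁴·s⁻⁸·A⁻⁴.
  Combining: Pa·W·F⁻² = (kg·m⁻¹·s⁻²) · (kg·m²·s⁻³) · (kg²·m⁴·s⁻⁸·A⁻⁴) = kg⁴·m⁵·s⁻¹³·A⁻⁴.
Right side:
  Pa = N/m² (pressure = force per area),
      = kg·m⁻¹·s⁻².
  So Pa² = kg²·m⁻²·s⁻⁴.
  J = N·m (work = force × distance),
      = kg·m²·s⁻².
  So J⁻¹ = kg⁻¹·m⁻²·s².
  W = J/s (power = energy per time),
      = kg·m²·s⁻³.
  So W² = kg²·m⁴·s⁻⁶.
  F = C/V (capacitance = charge per voltage),
      = A·s/(kg·m²·s⁻³·A⁻¹) (substituting C and V),
      = kg⁻¹·m⁻²·s⁴·A².
  So F⁻² = kg²·m⁴·s⁻⁸·A⁻⁴.
  Combining: Pa²·J⁻¹·m³·W²·F⁻² = (kg²·m⁻²·s⁻⁴) · (kg⁻¹·m⁻²·s²) · m³ · (kg²·m⁴·s⁻⁶) · (kg²·m⁴·s⁻⁸·A⁻⁴) = kg⁵·m⁷·s⁻¹⁶·A⁻⁴.
Left is kg⁴·m⁵·s⁻¹³·A⁻⁴; right is kg⁵·m⁷·s⁻¹⁶·A⁻⁴ — different.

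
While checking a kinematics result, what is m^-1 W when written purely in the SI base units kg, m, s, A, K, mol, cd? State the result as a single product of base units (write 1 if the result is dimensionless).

kg·m·s⁻³

W = kg·m²·s⁻³.
Combining: m⁻¹·W = m⁻¹ · (kg·m²·s⁻³) = kg·m·s⁻³.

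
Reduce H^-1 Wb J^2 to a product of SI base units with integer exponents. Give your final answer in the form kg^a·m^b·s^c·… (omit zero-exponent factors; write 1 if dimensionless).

H = Wb/A (inductance = flux per current),
    = kg·m²·s⁻²·A⁻².
So H⁻¹ = kg⁻¹·m⁻²·s²·A².
Wb = V·s (flux: a volt is a weber per second),
    = kg·m²·s⁻²·A⁻¹.
J = N·m (work = force × distance),
    = kg·m²·s⁻².
So J² = kg²·m⁴·s⁻⁴.
Combining: H⁻¹·Wb·J² = (kg⁻¹·m⁻²·s²·A²) · (kg·m²·s⁻²·A⁻¹) · (kg²·m⁴·s⁻⁴) = kg²·m⁴·s⁻⁴·A.

kg²·m⁴·s⁻⁴·A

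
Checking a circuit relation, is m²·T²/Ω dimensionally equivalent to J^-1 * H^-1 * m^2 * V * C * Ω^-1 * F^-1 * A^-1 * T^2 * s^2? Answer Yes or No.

Left side:
  T = kg·s⁻²·A⁻¹.
  So T² = kg²·s⁻⁴·A⁻².
  Ω = kg·m²·s⁻³·A⁻².
  So Ω⁻¹ = kg⁻¹·m⁻²·s³·A².
  Combining: m²·T²·Ω⁻¹ = m² · (kg²·s⁻⁴·A⁻²) · (kg⁻¹·m⁻²·s³·A²) = kg·s⁻¹.
Right side:
  J = kg·m²·s⁻².
  So J⁻¹ = kg⁻¹·m⁻²·s².
  H = kg·m²·s⁻²·A⁻².
  So H⁻¹ = kg⁻¹·m⁻²·s²·A².
  V = kg·m²·s⁻³·A⁻¹.
  C = s·A.
  Ω = kg·m²·s⁻³·A⁻².
  So Ω⁻¹ = kg⁻¹·m⁻²·s³·A².
  F = kg⁻¹·m⁻²·s⁴·A².
  So F⁻¹ = kg·m²·s⁻⁴·A⁻².
  T = kg·s⁻²·A⁻¹.
  So T² = kg²·s⁻⁴·A⁻².
  Combining: J⁻¹·H⁻¹·m²·V·C·Ω⁻¹·F⁻¹·A⁻¹·T²·s² = (kg⁻¹·m⁻²·s²) · (kg⁻¹·m⁻²·s²·A²) · m² · (kg·m²·s⁻³·A⁻¹) · (s·A) · (kg⁻¹·m⁻²·s³·A²) · (kg·m²·s⁻⁴·A⁻²) · A⁻¹ · (kg²·s⁻⁴·A⁻²) · s² = kg·s⁻¹·A⁻¹.
Left is kg·s⁻¹; right is kg·s⁻¹·A⁻¹ — different.

No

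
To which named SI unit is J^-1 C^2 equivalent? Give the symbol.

J = kg·m²·s⁻².
So J⁻¹ = kg⁻¹·m⁻²·s².
C = s·A.
So C² = s²·A².
Combining: J⁻¹·C² = (kg⁻¹·m⁻²·s²) · (s²·A²) = kg⁻¹·m⁻²·s⁴·A².
kg⁻¹·m⁻²·s⁴·A² is the base-SI form of the farad.

F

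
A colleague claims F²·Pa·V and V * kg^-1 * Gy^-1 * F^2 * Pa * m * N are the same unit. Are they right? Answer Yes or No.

Yes

Left side:
  F = kg⁻¹·m⁻²·s⁴·A².
  So F² = kg⁻²·m⁻⁴·s⁸·A⁴.
  Pa = kg·m⁻¹·s⁻².
  V = kg·m²·s⁻³·A⁻¹.
  Combining: F²·Pa·V = (kg⁻²·m⁻⁴·s⁸·A⁴) · (kg·m⁻¹·s⁻²) · (kg·m²·s⁻³·A⁻¹) = m⁻³·s³·A³.
Right side:
  V = kg·m²·s⁻³·A⁻¹.
  Gy = m²·s⁻².
  So Gy⁻¹ = m⁻²·s².
  F = kg⁻¹·m⁻²·s⁴·A².
  So F² = kg⁻²·m⁻⁴·s⁸·A⁴.
  Pa = kg·m⁻¹·s⁻².
  N = kg·m·s⁻².
  Combining: V·kg⁻¹·Gy⁻¹·F²·Pa·m·N = (kg·m²·s⁻³·A⁻¹) · kg⁻¹ · (m⁻²·s²) · (kg⁻²·m⁻⁴·s⁸·A⁴) · (kg·m⁻¹·s⁻²) · m · (kg·m·s⁻²) = m⁻³·s³·A³.
Both reduce to m⁻³·s³·A³.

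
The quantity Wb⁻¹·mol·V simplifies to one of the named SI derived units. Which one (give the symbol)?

kat

Wb = V·s (flux: a volt is a weber per second),
    = kg·m²·s⁻²·A⁻¹.
So Wb⁻¹ = kg⁻¹·m⁻²·s²·A.
V = W/A (potential = power per current),
    = kg·m²·s⁻³·A⁻¹.
Combining: Wb⁻¹·mol·V = (kg⁻¹·m⁻²·s²·A) · mol · (kg·m²·s⁻³·A⁻¹) = s⁻¹·mol.
s⁻¹·mol is the base-SI form of the katal.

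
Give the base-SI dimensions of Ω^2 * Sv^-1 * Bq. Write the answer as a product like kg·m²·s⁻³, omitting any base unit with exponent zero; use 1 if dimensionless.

Ω = V/A (resistance = voltage per current),
    = kg·m²·s⁻³·A⁻².
So Ω² = kg²·m⁴·s⁻⁶·A⁻⁴.
Sv = J/kg (equivalent dose = energy per mass),
    = m²·s⁻².
So Sv⁻¹ = m⁻²·s².
Bq = 1/s = s⁻¹ (activity is decays per second).
Combining: Ω²·Sv⁻¹·Bq = (kg²·m⁴·s⁻⁶·A⁻⁴) · (m⁻²·s²) · s⁻¹ = kg²·m²·s⁻⁵·A⁻⁴.

kg²·m²·s⁻⁵·A⁻⁴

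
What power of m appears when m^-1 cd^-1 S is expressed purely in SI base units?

S = 1/Ω (conductance is reciprocal resistance),
    = kg⁻¹·m⁻²·s³·A².
Combining: m⁻¹·cd⁻¹·S = m⁻¹ · cd⁻¹ · (kg⁻¹·m⁻²·s³·A²) = kg⁻¹·m⁻³·s³·A²·cd⁻¹.
The exponent of m is -3.

-3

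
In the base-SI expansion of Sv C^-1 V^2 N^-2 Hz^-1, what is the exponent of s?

-4

Sv = J/kg (equivalent dose = energy per mass),
    = m²·s⁻².
C = A·s = s·A (charge = current × time).
So C⁻¹ = s⁻¹·A⁻¹.
V = W/A (potential = power per current),
    = kg·m²·s⁻³·A⁻¹.
So V² = kg²·m⁴·s⁻⁶·A⁻².
N = kg·m/s² = kg·m·s⁻² (force = mass × acceleration).
So N⁻² = kg⁻²·m⁻²·s⁴.
Hz = 1/s = s⁻¹ (frequency is cycles per second).
So Hz⁻¹ = s.
Combining: Sv·C⁻¹·V²·N⁻²·Hz⁻¹ = (m²·s⁻²) · (s⁻¹·A⁻¹) · (kg²·m⁴·s⁻⁶·A⁻²) · (kg⁻²·m⁻²·s⁴) · s = m⁴·s⁻⁴·A⁻³.
The exponent of s is -4.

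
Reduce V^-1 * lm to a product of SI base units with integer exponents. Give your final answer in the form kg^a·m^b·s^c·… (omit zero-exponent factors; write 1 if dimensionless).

V = kg·m²·s⁻³·A⁻¹.
So V⁻¹ = kg⁻¹·m⁻²·s³·A.
lm = cd.
Combining: V⁻¹·lm = (kg⁻¹·m⁻²·s³·A) · cd = kg⁻¹·m⁻²·s³·A·cd.

kg⁻¹·m⁻²·s³·A·cd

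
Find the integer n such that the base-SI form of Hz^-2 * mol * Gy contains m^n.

Hz = s⁻¹.
So Hz⁻² = s².
Gy = m²·s⁻².
Combining: Hz⁻²·mol·Gy = s² · mol · (m²·s⁻²) = m²·mol.
The exponent of m is 2.

2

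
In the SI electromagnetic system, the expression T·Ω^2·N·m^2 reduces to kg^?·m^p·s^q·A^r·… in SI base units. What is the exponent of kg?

4

T = Wb/m² (flux density = flux per area),
    = kg·s⁻²·A⁻¹.
Ω = V/A (resistance = voltage per current),
    = kg·m²·s⁻³·A⁻².
So Ω² = kg²·m⁴·s⁻⁶·A⁻⁴.
N = kg·m/s² = kg·m·s⁻² (force = mass × acceleration).
Combining: T·Ω²·N·m² = (kg·s⁻²·A⁻¹) · (kg²·m⁴·s⁻⁶·A⁻⁴) · (kg·m·s⁻²) · m² = kg⁴·m⁷·s⁻¹⁰·A⁻⁵.
The exponent of kg is 4.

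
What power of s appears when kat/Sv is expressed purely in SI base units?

1

kat = s⁻¹·mol.
Sv = m²·s⁻².
So Sv⁻¹ = m⁻²·s².
Combining: kat·Sv⁻¹ = (s⁻¹·mol) · (m⁻²·s²) = m⁻²·s·mol.
The exponent of s is 1.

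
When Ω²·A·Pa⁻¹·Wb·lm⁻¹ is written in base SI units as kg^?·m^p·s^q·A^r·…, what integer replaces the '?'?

2

Ω = V/A (resistance = voltage per current),
    = kg·m²·s⁻³·A⁻².
So Ω² = kg²·m⁴·s⁻⁶·A⁻⁴.
Pa = N/m² (pressure = force per area),
    = kg·m⁻¹·s⁻².
So Pa⁻¹ = kg⁻¹·m·s².
Wb = V·s (flux: a volt is a weber per second),
    = kg·m²·s⁻²·A⁻¹.
lm = cd·sr = cd (luminous flux; sr is dimensionless).
So lm⁻¹ = cd⁻¹.
Combining: Ω²·A·Pa⁻¹·Wb·lm⁻¹ = (kg²·m⁴·s⁻⁶·A⁻⁴) · A · (kg⁻¹·m·s²) · (kg·m²·s⁻²·A⁻¹) · cd⁻¹ = kg²·m⁷·s⁻⁶·A⁻⁴·cd⁻¹.
The exponent of kg is 2.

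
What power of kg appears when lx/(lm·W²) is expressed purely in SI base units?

lm = cd.
So lm⁻¹ = cd⁻¹.
lx = m⁻²·cd.
W = kg·m²·s⁻³.
So W⁻² = kg⁻²·m⁻⁴·s⁶.
Combining: lm⁻¹·lx·W⁻² = cd⁻¹ · (m⁻²·cd) · (kg⁻²·m⁻⁴·s⁶) = kg⁻²·m⁻⁶·s⁶.
The exponent of kg is -2.

-2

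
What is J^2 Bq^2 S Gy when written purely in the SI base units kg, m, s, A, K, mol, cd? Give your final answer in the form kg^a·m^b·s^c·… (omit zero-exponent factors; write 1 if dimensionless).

J = N·m (work = force × distance),
    = kg·m²·s⁻².
So J² = kg²·m⁴·s⁻⁴.
Bq = 1/s = s⁻¹ (activity is decays per second).
So Bq² = s⁻².
S = 1/Ω (conductance is reciprocal resistance),
    = kg⁻¹·m⁻²·s³·A².
Gy = J/kg (absorbed dose = energy per mass),
    = m²·s⁻².
Combining: J²·Bq²·S·Gy = (kg²·m⁴·s⁻⁴) · s⁻² · (kg⁻¹·m⁻²·s³·A²) · (m²·s⁻²) = kg·m⁴·s⁻⁵·A².

kg·m⁴·s⁻⁵·A²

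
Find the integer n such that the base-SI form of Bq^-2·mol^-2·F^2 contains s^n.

10

Bq = 1/s = s⁻¹ (activity is decays per second).
So Bq⁻² = s².
F = C/V (capacitance = charge per voltage),
    = A·s/(kg·m²·s⁻³·A⁻¹) (substituting C and V),
    = kg⁻¹·m⁻²·s⁴·A².
So F² = kg⁻²·m⁻⁴·s⁸·A⁴.
Combining: Bq⁻²·mol⁻²·F² = s² · mol⁻² · (kg⁻²·m⁻⁴·s⁸·A⁴) = kg⁻²·m⁻⁴·s¹⁰·A⁴·mol⁻².
The exponent of s is 10.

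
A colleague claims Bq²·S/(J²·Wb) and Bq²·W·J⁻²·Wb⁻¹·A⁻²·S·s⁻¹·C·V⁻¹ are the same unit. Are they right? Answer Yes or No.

Yes

Left side:
  Bq = s⁻¹.
  So Bq² = s⁻².
  J = kg·m²·s⁻².
  So J⁻² = kg⁻²·m⁻⁴·s⁴.
  S = kg⁻¹·m⁻²·s³·A².
  Wb = kg·m²·s⁻²·A⁻¹.
  So Wb⁻¹ = kg⁻¹·m⁻²·s²·A.
  Combining: Bq²·J⁻²·S·Wb⁻¹ = s⁻² · (kg⁻²·m⁻⁴·s⁴) · (kg⁻¹·m⁻²·s³·A²) · (kg⁻¹·m⁻²·s²·A) = kg⁻⁴·m⁻⁸·s⁷·A³.
Right side:
  Bq = 1/s = s⁻¹ (activity is decays per second).
  So Bq² = s⁻².
  W = J/s (power = energy per time),
      = kg·m²·s⁻³.
  J = N·m (work = force × distance),
      = kg·m²·s⁻².
  So J⁻² = kg⁻²·m⁻⁴·s⁴.
  Wb = V·s (flux: a volt is a weber per second),
      = kg·m²·s⁻²·A⁻¹.
  So Wb⁻¹ = kg⁻¹·m⁻²·s²·A.
  S = 1/Ω (conductance is reciprocal resistance),
      = kg⁻¹·m⁻²·s³·A².
  C = A·s = s·A (charge = current × time).
  V = W/A (potential = power per current),
      = kg·m²·s⁻³·A⁻¹.
  So V⁻¹ = kg⁻¹·m⁻²·s³·A.
  Combining: Bq²·W·J⁻²·Wb⁻¹·A⁻²·S·s⁻¹·C·V⁻¹ = s⁻² · (kg·m²·s⁻³) · (kg⁻²·m⁻⁴·s⁴) · (kg⁻¹·m⁻²·s²·A) · A⁻² · (kg⁻¹·m⁻²·s³·A²) · s⁻¹ · (s·A) · (kg⁻¹·m⁻²·s³·A) = kg⁻⁴·m⁻⁸·s⁷·A³.
Both reduce to kg⁻⁴·m⁻⁸·s⁷·A³.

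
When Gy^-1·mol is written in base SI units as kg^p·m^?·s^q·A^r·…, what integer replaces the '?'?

-2

Gy = J/kg (absorbed dose = energy per mass),
    = m²·s⁻².
So Gy⁻¹ = m⁻²·s².
Combining: Gy⁻¹·mol = (m⁻²·s²) · mol = m⁻²·s²·mol.
The exponent of m is -2.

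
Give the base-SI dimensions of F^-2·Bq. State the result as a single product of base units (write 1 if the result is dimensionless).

kg²·m⁴·s⁻⁹·A⁻⁴

F = C/V (capacitance = charge per voltage),
    = A·s/(kg·m²·s⁻³·A⁻¹) (substituting C and V),
    = kg⁻¹·m⁻²·s⁴·A².
So F⁻² = kg²·m⁴·s⁻⁸·A⁻⁴.
Bq = 1/s = s⁻¹ (activity is decays per second).
Combining: F⁻²·Bq = (kg²·m⁴·s⁻⁸·A⁻⁴) · s⁻¹ = kg²·m⁴·s⁻⁹·A⁻⁴.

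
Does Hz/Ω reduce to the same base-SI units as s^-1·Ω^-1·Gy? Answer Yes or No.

No

Left side:
  Ω = kg·m²·s⁻³·A⁻².
  So Ω⁻¹ = kg⁻¹·m⁻²·s³·A².
  Hz = s⁻¹.
  Combining: Ω⁻¹·Hz = (kg⁻¹·m⁻²·s³·A²) · s⁻¹ = kg⁻¹·m⁻²·s²·A².
Right side:
  Ω = V/A (resistance = voltage per current),
      = kg·m²·s⁻³·A⁻².
  So Ω⁻¹ = kg⁻¹·m⁻²·s³·A².
  Gy = J/kg (absorbed dose = energy per mass),
      = m²·s⁻².
  Combining: s⁻¹·Ω⁻¹·Gy = s⁻¹ · (kg⁻¹·m⁻²·s³·A²) · (m²·s⁻²) = kg⁻¹·A².
Left is kg⁻¹·m⁻²·s²·A²; right is kg⁻¹·A² — different.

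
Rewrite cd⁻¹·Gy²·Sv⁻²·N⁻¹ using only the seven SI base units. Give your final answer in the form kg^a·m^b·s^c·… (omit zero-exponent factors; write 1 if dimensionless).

Gy = J/kg (absorbed dose = energy per mass),
    = m²·s⁻².
So Gy² = m⁴·s⁻⁴.
Sv = J/kg (equivalent dose = energy per mass),
    = m²·s⁻².
So Sv⁻² = m⁻⁴·s⁴.
N = kg·m/s² = kg·m·s⁻² (force = mass × acceleration).
So N⁻¹ = kg⁻¹·m⁻¹·s².
Combining: cd⁻¹·Gy²·Sv⁻²·N⁻¹ = cd⁻¹ · (m⁴·s⁻⁴) · (m⁻⁴·s⁴) · (kg⁻¹·m⁻¹·s²) = kg⁻¹·m⁻¹·s²·cd⁻¹.

kg⁻¹·m⁻¹·s²·cd⁻¹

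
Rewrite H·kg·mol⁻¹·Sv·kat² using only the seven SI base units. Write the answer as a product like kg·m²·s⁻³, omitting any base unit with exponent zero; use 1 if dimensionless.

kg²·m⁴·s⁻⁶·A⁻²·mol

H = Wb/A (inductance = flux per current),
    = kg·m²·s⁻²·A⁻².
Sv = J/kg (equivalent dose = energy per mass),
    = m²·s⁻².
kat = mol/s = s⁻¹·mol (catalytic activity).
So kat² = s⁻²·mol².
Combining: H·kg·mol⁻¹·Sv·kat² = (kg·m²·s⁻²·A⁻²) · kg · mol⁻¹ · (m²·s⁻²) · (s⁻²·mol²) = kg²·m⁴·s⁻⁶·A⁻²·mol.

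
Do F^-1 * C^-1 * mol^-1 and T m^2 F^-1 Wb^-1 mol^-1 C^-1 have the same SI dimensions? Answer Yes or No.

Yes

Left side:
  F = C/V (capacitance = charge per voltage),
      = A·s/(kg·m²·s⁻³·A⁻¹) (substituting C and V),
      = kg⁻¹·m⁻²·s⁴·A².
  So F⁻¹ = kg·m²·s⁻⁴·A⁻².
  C = A·s = s·A (charge = current × time).
  So C⁻¹ = s⁻¹·A⁻¹.
  Combining: F⁻¹·C⁻¹·mol⁻¹ = (kg·m²·s⁻⁴·A⁻²) · (s⁻¹·A⁻¹) · mol⁻¹ = kg·m²·s⁻⁵·A⁻³·mol⁻¹.
Right side:
  T = kg·s⁻²·A⁻¹.
  F = kg⁻¹·m⁻²·s⁴·A².
  So F⁻¹ = kg·m²·s⁻⁴·A⁻².
  Wb = kg·m²·s⁻²·A⁻¹.
  So Wb⁻¹ = kg⁻¹·m⁻²·s²·A.
  C = s·A.
  So C⁻¹ = s⁻¹·A⁻¹.
  Combining: T·m²·F⁻¹·Wb⁻¹·mol⁻¹·C⁻¹ = (kg·s⁻²·A⁻¹) · m² · (kg·m²·s⁻⁴·A⁻²) · (kg⁻¹·m⁻²·s²·A) · mol⁻¹ · (s⁻¹·A⁻¹) = kg·m²·s⁻⁵·A⁻³·mol⁻¹.
Both reduce to kg·m²·s⁻⁵·A⁻³·mol⁻¹.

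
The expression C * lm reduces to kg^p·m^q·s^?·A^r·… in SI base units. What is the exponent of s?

1

C = A·s = s·A (charge = current × time).
lm = cd·sr = cd (luminous flux; sr is dimensionless).
Combining: C·lm = (s·A) · cd = s·A·cd.
The exponent of s is 1.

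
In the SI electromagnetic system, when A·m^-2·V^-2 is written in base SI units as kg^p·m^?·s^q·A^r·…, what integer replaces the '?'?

V = kg·m²·s⁻³·A⁻¹.
So V⁻² = kg⁻²·m⁻⁴·s⁶·A².
Combining: A·m⁻²·V⁻² = A · m⁻² · (kg⁻²·m⁻⁴·s⁶·A²) = kg⁻²·m⁻⁶·s⁶·A³.
The exponent of m is -6.

-6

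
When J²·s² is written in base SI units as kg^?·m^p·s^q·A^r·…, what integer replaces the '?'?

2

J = N·m (work = force × distance),
    = kg·m²·s⁻².
So J² = kg²·m⁴·s⁻⁴.
Combining: J²·s² = (kg²·m⁴·s⁻⁴) · s² = kg²·m⁴·s⁻².
The exponent of kg is 2.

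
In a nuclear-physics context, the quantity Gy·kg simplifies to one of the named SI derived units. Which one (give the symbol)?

J

Gy = J/kg (absorbed dose = energy per mass),
    = m²·s⁻².
Combining: Gy·kg = (m²·s⁻²) · kg = kg·m²·s⁻².
kg·m²·s⁻² is the base-SI form of the joule.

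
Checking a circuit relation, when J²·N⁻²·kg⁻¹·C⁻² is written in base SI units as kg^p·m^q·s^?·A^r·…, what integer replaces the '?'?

-2

J = N·m (work = force × distance),
    = kg·m²·s⁻².
So J² = kg²·m⁴·s⁻⁴.
N = kg·m/s² = kg·m·s⁻² (force = mass × acceleration).
So N⁻² = kg⁻²·m⁻²·s⁴.
C = A·s = s·A (charge = current × time).
So C⁻² = s⁻²·A⁻².
Combining: J²·N⁻²·kg⁻¹·C⁻² = (kg²·m⁴·s⁻⁴) · (kg⁻²·m⁻²·s⁴) · kg⁻¹ · (s⁻²·A⁻²) = kg⁻¹·m²·s⁻²·A⁻².
The exponent of s is -2.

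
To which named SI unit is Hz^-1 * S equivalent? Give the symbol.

Hz = 1/s = s⁻¹ (frequency is cycles per second).
So Hz⁻¹ = s.
S = 1/Ω (conductance is reciprocal resistance),
    = kg⁻¹·m⁻²·s³·A².
Combining: Hz⁻¹·S = s · (kg⁻¹·m⁻²·s³·A²) = kg⁻¹·m⁻²·s⁴·A².
kg⁻¹·m⁻²·s⁴·A² is the base-SI form of the farad.

F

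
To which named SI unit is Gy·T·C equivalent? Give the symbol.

Gy = J/kg (absorbed dose = energy per mass),
    = m²·s⁻².
T = Wb/m² (flux density = flux per area),
    = kg·s⁻²·A⁻¹.
C = A·s = s·A (charge = current × time).
Combining: Gy·T·C = (m²·s⁻²) · (kg·s⁻²·A⁻¹) · (s·A) = kg·m²·s⁻³.
kg·m²·s⁻³ is the base-SI form of the watt.

W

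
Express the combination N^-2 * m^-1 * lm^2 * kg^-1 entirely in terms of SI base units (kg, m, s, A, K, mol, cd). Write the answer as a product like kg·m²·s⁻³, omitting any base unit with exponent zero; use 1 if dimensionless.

kg⁻³·m⁻³·s⁴·cd²

N = kg·m/s² = kg·m·s⁻² (force = mass × acceleration).
So N⁻² = kg⁻²·m⁻²·s⁴.
lm = cd·sr = cd (luminous flux; sr is dimensionless).
So lm² = cd².
Combining: N⁻²·m⁻¹·lm²·kg⁻¹ = (kg⁻²·m⁻²·s⁴) · m⁻¹ · cd² · kg⁻¹ = kg⁻³·m⁻³·s⁴·cd².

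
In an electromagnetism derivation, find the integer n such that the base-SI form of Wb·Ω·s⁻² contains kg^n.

2

Wb = kg·m²·s⁻²·A⁻¹.
Ω = kg·m²·s⁻³·A⁻².
Combining: Wb·Ω·s⁻² = (kg·m²·s⁻²·A⁻¹) · (kg·m²·s⁻³·A⁻²) · s⁻² = kg²·m⁴·s⁻⁷·A⁻³.
The exponent of kg is 2.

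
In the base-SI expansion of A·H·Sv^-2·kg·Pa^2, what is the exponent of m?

-4

H = Wb/A (inductance = flux per current),
    = kg·m²·s⁻²·A⁻².
Sv = J/kg (equivalent dose = energy per mass),
    = m²·s⁻².
So Sv⁻² = m⁻⁴·s⁴.
Pa = N/m² (pressure = force per area),
    = kg·m⁻¹·s⁻².
So Pa² = kg²·m⁻²·s⁻⁴.
Combining: A·H·Sv⁻²·kg·Pa² = A · (kg·m²·s⁻²·A⁻²) · (m⁻⁴·s⁴) · kg · (kg²·m⁻²·s⁻⁴) = kg⁴·m⁻⁴·s⁻²·A⁻¹.
The exponent of m is -4.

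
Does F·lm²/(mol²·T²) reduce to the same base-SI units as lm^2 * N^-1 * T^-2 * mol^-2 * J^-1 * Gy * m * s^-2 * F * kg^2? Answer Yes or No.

Yes

Left side:
  F = kg⁻¹·m⁻²·s⁴·A².
  lm = cd.
  So lm² = cd².
  T = kg·s⁻²·A⁻¹.
  So T⁻² = kg⁻²·s⁴·A².
  Combining: mol⁻²·F·lm²·T⁻² = mol⁻² · (kg⁻¹·m⁻²·s⁴·A²) · cd² · (kg⁻²·s⁴·A²) = kg⁻³·m⁻²·s⁸·A⁴·mol⁻²·cd².
Right side:
  lm = cd·sr = cd (luminous flux; sr is dimensionless).
  So lm² = cd².
  N = kg·m/s² = kg·m·s⁻² (force = mass × acceleration).
  So N⁻¹ = kg⁻¹·m⁻¹·s².
  T = Wb/m² (flux density = flux per area),
      = kg·s⁻²·A⁻¹.
  So T⁻² = kg⁻²·s⁴·A².
  J = N·m (work = force × distance),
      = kg·m²·s⁻².
  So J⁻¹ = kg⁻¹·m⁻²·s².
  Gy = J/kg (absorbed dose = energy per mass),
      = m²·s⁻².
  F = C/V (capacitance = charge per voltage),
      = A·s/(kg·m²·s⁻³·A⁻¹) (substituting C and V),
      = kg⁻¹·m⁻²·s⁴·A².
  Combining: lm²·N⁻¹·T⁻²·mol⁻²·J⁻¹·Gy·m·s⁻²·F·kg² = cd² · (kg⁻¹·m⁻¹·s²) · (kg⁻²·s⁴·A²) · mol⁻² · (kg⁻¹·m⁻²·s²) · (m²·s⁻²) · m · s⁻² · (kg⁻¹·m⁻²·s⁴·A²) · kg² = kg⁻³·m⁻²·s⁸·A⁴·mol⁻²·cd².
Both reduce to kg⁻³·m⁻²·s⁸·A⁴·mol⁻²·cd².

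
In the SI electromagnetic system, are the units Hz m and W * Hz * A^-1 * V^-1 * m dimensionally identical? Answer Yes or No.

Yes

Left side:
  Hz = 1/s = s⁻¹ (frequency is cycles per second).
  Combining: Hz·m = s⁻¹ · m = m·s⁻¹.
Right side:
  W = kg·m²·s⁻³.
  Hz = s⁻¹.
  V = kg·m²·s⁻³·A⁻¹.
  So V⁻¹ = kg⁻¹·m⁻²·s³·A.
  Combining: W·Hz·A⁻¹·V⁻¹·m = (kg·m²·s⁻³) · s⁻¹ · A⁻¹ · (kg⁻¹·m⁻²·s³·A) · m = m·s⁻¹.
Both reduce to m·s⁻¹.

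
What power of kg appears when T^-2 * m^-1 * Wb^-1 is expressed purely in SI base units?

-3

T = Wb/m² (flux density = flux per area),
    = kg·s⁻²·A⁻¹.
So T⁻² = kg⁻²·s⁴·A².
Wb = V·s (flux: a volt is a weber per second),
    = kg·m²·s⁻²·A⁻¹.
So Wb⁻¹ = kg⁻¹·m⁻²·s²·A.
Combining: T⁻²·m⁻¹·Wb⁻¹ = (kg⁻²·s⁴·A²) · m⁻¹ · (kg⁻¹·m⁻²·s²·A) = kg⁻³·m⁻³·s⁶·A³.
The exponent of kg is -3.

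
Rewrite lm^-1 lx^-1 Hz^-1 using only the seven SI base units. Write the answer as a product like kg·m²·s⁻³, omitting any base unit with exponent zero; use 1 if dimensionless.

lm = cd·sr = cd (luminous flux; sr is dimensionless).
So lm⁻¹ = cd⁻¹.
lx = lm/m² (illuminance = luminous flux per area),
    = m⁻²·cd.
So lx⁻¹ = m²·cd⁻¹.
Hz = 1/s = s⁻¹ (frequency is cycles per second).
So Hz⁻¹ = s.
Combining: lm⁻¹·lx⁻¹·Hz⁻¹ = cd⁻¹ · (m²·cd⁻¹) · s = m²·s·cd⁻².

m²·s·cd⁻²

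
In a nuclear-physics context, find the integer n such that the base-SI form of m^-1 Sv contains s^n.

-2

Sv = J/kg (equivalent dose = energy per mass),
    = m²·s⁻².
Combining: m⁻¹·Sv = m⁻¹ · (m²·s⁻²) = m·s⁻².
The exponent of s is -2.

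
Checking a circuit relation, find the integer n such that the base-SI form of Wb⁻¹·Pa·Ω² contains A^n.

-3

Wb = kg·m²·s⁻²·A⁻¹.
So Wb⁻¹ = kg⁻¹·m⁻²·s²·A.
Pa = kg·m⁻¹·s⁻².
Ω = kg·m²·s⁻³·A⁻².
So Ω² = kg²·m⁴·s⁻⁶·A⁻⁴.
Combining: Wb⁻¹·Pa·Ω² = (kg⁻¹·m⁻²·s²·A) · (kg·m⁻¹·s⁻²) · (kg²·m⁴·s⁻⁶·A⁻⁴) = kg²·m·s⁻⁶·A⁻³.
The exponent of A is -3.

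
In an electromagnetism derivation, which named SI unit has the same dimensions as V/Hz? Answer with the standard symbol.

Hz = s⁻¹.
So Hz⁻¹ = s.
V = kg·m²·s⁻³·A⁻¹.
Combining: Hz⁻¹·V = s · (kg·m²·s⁻³·A⁻¹) = kg·m²·s⁻²·A⁻¹.
kg·m²·s⁻²·A⁻¹ is the base-SI form of the weber.

Wb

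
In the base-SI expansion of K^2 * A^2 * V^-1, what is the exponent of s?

3

V = kg·m²·s⁻³·A⁻¹.
So V⁻¹ = kg⁻¹·m⁻²·s³·A.
Combining: K²·A²·V⁻¹ = K² · A² · (kg⁻¹·m⁻²·s³·A) = kg⁻¹·m⁻²·s³·A³·K².
The exponent of s is 3.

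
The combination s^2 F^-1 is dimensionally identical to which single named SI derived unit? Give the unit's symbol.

F = kg⁻¹·m⁻²·s⁴·A².
So F⁻¹ = kg·m²·s⁻⁴·A⁻².
Combining: s²·F⁻¹ = s² · (kg·m²·s⁻⁴·A⁻²) = kg·m²·s⁻²·A⁻².
kg·m²·s⁻²·A⁻² is the base-SI form of the henry.

H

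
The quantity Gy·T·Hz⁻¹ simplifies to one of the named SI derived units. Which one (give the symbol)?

V

Gy = J/kg (absorbed dose = energy per mass),
    = m²·s⁻².
T = Wb/m² (flux density = flux per area),
    = kg·s⁻²·A⁻¹.
Hz = 1/s = s⁻¹ (frequency is cycles per second).
So Hz⁻¹ = s.
Combining: Gy·T·Hz⁻¹ = (m²·s⁻²) · (kg·s⁻²·A⁻¹) · s = kg·m²·s⁻³·A⁻¹.
kg·m²·s⁻³·A⁻¹ is the base-SI form of the volt.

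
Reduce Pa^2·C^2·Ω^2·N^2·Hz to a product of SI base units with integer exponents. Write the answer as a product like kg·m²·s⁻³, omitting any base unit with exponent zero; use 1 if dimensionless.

kg⁶·m⁴·s⁻¹³·A⁻²

Pa = N/m² (pressure = force per area),
    = kg·m⁻¹·s⁻².
So Pa² = kg²·m⁻²·s⁻⁴.
C = A·s = s·A (charge = current × time).
So C² = s²·A².
Ω = V/A (resistance = voltage per current),
    = kg·m²·s⁻³·A⁻².
So Ω² = kg²·m⁴·s⁻⁶·A⁻⁴.
N = kg·m/s² = kg·m·s⁻² (force = mass × acceleration).
So N² = kg²·m²·s⁻⁴.
Hz = 1/s = s⁻¹ (frequency is cycles per second).
Combining: Pa²·C²·Ω²·N²·Hz = (kg²·m⁻²·s⁻⁴) · (s²·A²) · (kg²·m⁴·s⁻⁶·A⁻⁴) · (kg²·m²·s⁻⁴) · s⁻¹ = kg⁶·m⁴·s⁻¹³·A⁻².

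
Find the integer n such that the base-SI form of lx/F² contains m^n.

F = kg⁻¹·m⁻²·s⁴·A².
So F⁻² = kg²·m⁴·s⁻⁸·A⁻⁴.
lx = m⁻²·cd.
Combining: F⁻²·lx = (kg²·m⁴·s⁻⁸·A⁻⁴) · (m⁻²·cd) = kg²·m²·s⁻⁸·A⁻⁴·cd.
The exponent of m is 2.

2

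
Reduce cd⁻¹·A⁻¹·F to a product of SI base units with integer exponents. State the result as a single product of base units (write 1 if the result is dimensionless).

kg⁻¹·m⁻²·s⁴·A·cd⁻¹

F = C/V (capacitance = charge per voltage),
    = A·s/(kg·m²·s⁻³·A⁻¹) (substituting C and V),
    = kg⁻¹·m⁻²·s⁴·A².
Combining: cd⁻¹·A⁻¹·F = cd⁻¹ · A⁻¹ · (kg⁻¹·m⁻²·s⁴·A²) = kg⁻¹·m⁻²·s⁴·A·cd⁻¹.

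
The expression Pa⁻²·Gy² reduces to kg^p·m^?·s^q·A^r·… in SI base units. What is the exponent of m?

6

Pa = N/m² (pressure = force per area),
    = kg·m⁻¹·s⁻².
So Pa⁻² = kg⁻²·m²·s⁴.
Gy = J/kg (absorbed dose = energy per mass),
    = m²·s⁻².
So Gy² = m⁴·s⁻⁴.
Combining: Pa⁻²·Gy² = (kg⁻²·m²·s⁴) · (m⁴·s⁻⁴) = kg⁻²·m⁶.
The exponent of m is 6.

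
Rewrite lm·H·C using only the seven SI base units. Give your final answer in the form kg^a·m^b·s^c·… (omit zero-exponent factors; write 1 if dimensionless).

lm = cd·sr = cd (luminous flux; sr is dimensionless).
H = Wb/A (inductance = flux per current),
    = kg·m²·s⁻²·A⁻².
C = A·s = s·A (charge = current × time).
Combining: lm·H·C = cd · (kg·m²·s⁻²·A⁻²) · (s·A) = kg·m²·s⁻¹·A⁻¹·cd.

kg·m²·s⁻¹·A⁻¹·cd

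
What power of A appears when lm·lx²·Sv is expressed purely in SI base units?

0

lm = cd·sr = cd (luminous flux; sr is dimensionless).
lx = lm/m² (illuminance = luminous flux per area),
    = m⁻²·cd.
So lx² = m⁻⁴·cd².
Sv = J/kg (equivalent dose = energy per mass),
    = m²·s⁻².
Combining: lm·lx²·Sv = cd · (m⁻⁴·cd²) · (m²·s⁻²) = m⁻²·s⁻²·cd³.
The exponent of A is 0.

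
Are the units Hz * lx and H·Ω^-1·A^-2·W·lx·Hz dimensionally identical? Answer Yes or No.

No

Left side:
  Hz = s⁻¹.
  lx = m⁻²·cd.
  Combining: Hz·lx = s⁻¹ · (m⁻²·cd) = m⁻²·s⁻¹·cd.
Right side:
  H = Wb/A (inductance = flux per current),
      = kg·m²·s⁻²·A⁻².
  Ω = V/A (resistance = voltage per current),
      = kg·m²·s⁻³·A⁻².
  So Ω⁻¹ = kg⁻¹·m⁻²·s³·A².
  W = J/s (power = energy per time),
      = kg·m²·s⁻³.
  lx = lm/m² (illuminance = luminous flux per area),
      = m⁻²·cd.
  Hz = 1/s = s⁻¹ (frequency is cycles per second).
  Combining: H·Ω⁻¹·A⁻²·W·lx·Hz = (kg·m²·s⁻²·A⁻²) · (kg⁻¹·m⁻²·s³·A²) · A⁻² · (kg·m²·s⁻³) · (m⁻²·cd) · s⁻¹ = kg·s⁻³·A⁻²·cd.
Left is m⁻²·s⁻¹·cd; right is kg·s⁻³·A⁻²·cd — different.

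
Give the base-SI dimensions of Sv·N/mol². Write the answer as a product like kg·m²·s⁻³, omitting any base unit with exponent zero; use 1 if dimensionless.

kg·m³·s⁻⁴·mol⁻²

Sv = J/kg (equivalent dose = energy per mass),
    = m²·s⁻².
N = kg·m/s² = kg·m·s⁻² (force = mass × acceleration).
Combining: Sv·mol⁻²·N = (m²·s⁻²) · mol⁻² · (kg·m·s⁻²) = kg·m³·s⁻⁴·mol⁻².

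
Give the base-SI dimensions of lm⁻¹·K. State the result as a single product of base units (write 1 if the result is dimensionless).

K·cd⁻¹

lm = cd·sr = cd (luminous flux; sr is dimensionless).
So lm⁻¹ = cd⁻¹.
Combining: lm⁻¹·K = cd⁻¹ · K = K·cd⁻¹.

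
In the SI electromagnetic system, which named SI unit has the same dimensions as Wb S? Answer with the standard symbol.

Wb = kg·m²·s⁻²·A⁻¹.
S = kg⁻¹·m⁻²·s³·A².
Combining: Wb·S = (kg·m²·s⁻²·A⁻¹) · (kg⁻¹·m⁻²·s³·A²) = s·A.
s·A is the base-SI form of the coulomb.

C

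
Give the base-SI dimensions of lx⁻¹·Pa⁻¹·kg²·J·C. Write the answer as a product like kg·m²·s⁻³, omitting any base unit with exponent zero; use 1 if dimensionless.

kg²·m⁵·s·A·cd⁻¹

lx = lm/m² (illuminance = luminous flux per area),
    = m⁻²·cd.
So lx⁻¹ = m²·cd⁻¹.
Pa = N/m² (pressure = force per area),
    = kg·m⁻¹·s⁻².
So Pa⁻¹ = kg⁻¹·m·s².
J = N·m (work = force × distance),
    = kg·m²·s⁻².
C = A·s = s·A (charge = current × time).
Combining: lx⁻¹·Pa⁻¹·kg²·J·C = (m²·cd⁻¹) · (kg⁻¹·m·s²) · kg² · (kg·m²·s⁻²) · (s·A) = kg²·m⁵·s·A·cd⁻¹.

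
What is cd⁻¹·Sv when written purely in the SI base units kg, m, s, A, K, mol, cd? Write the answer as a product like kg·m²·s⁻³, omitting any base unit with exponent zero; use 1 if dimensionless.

m²·s⁻²·cd⁻¹

Sv = J/kg (equivalent dose = energy per mass),
    = m²·s⁻².
Combining: cd⁻¹·Sv = cd⁻¹ · (m²·s⁻²) = m²·s⁻²·cd⁻¹.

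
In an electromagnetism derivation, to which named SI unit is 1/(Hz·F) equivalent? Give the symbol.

Ω

Hz = s⁻¹.
So Hz⁻¹ = s.
F = kg⁻¹·m⁻²·s⁴·A².
So F⁻¹ = kg·m²·s⁻⁴·A⁻².
Combining: Hz⁻¹·F⁻¹ = s · (kg·m²·s⁻⁴·A⁻²) = kg·m²·s⁻³·A⁻².
kg·m²·s⁻³·A⁻² is the base-SI form of the ohm.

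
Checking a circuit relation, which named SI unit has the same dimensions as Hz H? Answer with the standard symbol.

Ω

Hz = 1/s = s⁻¹ (frequency is cycles per second).
H = Wb/A (inductance = flux per current),
    = kg·m²·s⁻²·A⁻².
Combining: Hz·H = s⁻¹ · (kg·m²·s⁻²·A⁻²) = kg·m²·s⁻³·A⁻².
kg·m²·s⁻³·A⁻² is the base-SI form of the ohm.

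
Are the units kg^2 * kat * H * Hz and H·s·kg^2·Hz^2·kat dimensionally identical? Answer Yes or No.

Left side:
  kat = s⁻¹·mol.
  H = kg·m²·s⁻²·A⁻².
  Hz = s⁻¹.
  Combining: kg²·kat·H·Hz = kg² · (s⁻¹·mol) · (kg·m²·s⁻²·A⁻²) · s⁻¹ = kg³·m²·s⁻⁴·A⁻²·mol.
Right side:
  H = Wb/A (inductance = flux per current),
      = kg·m²·s⁻²·A⁻².
  Hz = 1/s = s⁻¹ (frequency is cycles per second).
  So Hz² = s⁻².
  kat = mol/s = s⁻¹·mol (catalytic activity).
  Combining: H·s·kg²·Hz²·kat = (kg·m²·s⁻²·A⁻²) · s · kg² · s⁻² · (s⁻¹·mol) = kg³·m²·s⁻⁴·A⁻²·mol.
Both reduce to kg³·m²·s⁻⁴·A⁻²·mol.

Yes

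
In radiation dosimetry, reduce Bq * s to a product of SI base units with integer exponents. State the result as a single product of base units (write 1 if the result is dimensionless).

1

Bq = 1/s = s⁻¹ (activity is decays per second).
Combining: Bq·s = s⁻¹ · s = 1.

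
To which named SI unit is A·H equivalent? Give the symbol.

H = Wb/A (inductance = flux per current),
    = kg·m²·s⁻²·A⁻².
Combining: A·H = A · (kg·m²·s⁻²·A⁻²) = kg·m²·s⁻²·A⁻¹.
kg·m²·s⁻²·A⁻¹ is the base-SI form of the weber.

Wb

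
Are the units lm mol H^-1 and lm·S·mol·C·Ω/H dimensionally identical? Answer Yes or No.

Left side:
  lm = cd·sr = cd (luminous flux; sr is dimensionless).
  H = Wb/A (inductance = flux per current),
      = kg·m²·s⁻²·A⁻².
  So H⁻¹ = kg⁻¹·m⁻²·s²·A².
  Combining: lm·mol·H⁻¹ = cd · mol · (kg⁻¹·m⁻²·s²·A²) = kg⁻¹·m⁻²·s²·A²·mol·cd.
Right side:
  lm = cd·sr = cd (luminous flux; sr is dimensionless).
  H = Wb/A (inductance = flux per current),
      = kg·m²·s⁻²·A⁻².
  So H⁻¹ = kg⁻¹·m⁻²·s²·A².
  S = 1/Ω (conductance is reciprocal resistance),
      = kg⁻¹·m⁻²·s³·A².
  C = A·s = s·A (charge = current × time).
  Ω = V/A (resistance = voltage per current),
      = kg·m²·s⁻³·A⁻².
  Combining: lm·H⁻¹·S·mol·C·Ω = cd · (kg⁻¹·m⁻²·s²·A²) · (kg⁻¹·m⁻²·s³·A²) · mol · (s·A) · (kg·m²·s⁻³·A⁻²) = kg⁻¹·m⁻²·s³·A³·mol·cd.
Left is kg⁻¹·m⁻²·s²·A²·mol·cd; right is kg⁻¹·m⁻²·s³·A³·mol·cd — different.

No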